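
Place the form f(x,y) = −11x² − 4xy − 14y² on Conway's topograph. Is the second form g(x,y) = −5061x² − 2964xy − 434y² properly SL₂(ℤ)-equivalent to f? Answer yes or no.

D₁ = -600, D₂ = -600
f is negative-definite; reduce −f:
−f: reduced (well bottom): (11,4,14) with a≤c, −a<b≤a
flip sign back: reduced form of f is (-11,-4,-14)
g is negative-definite; reduce −g:
−g: flip: (5061,2964,434)→(434,-2964,5061)
−g: translate: b→-360 (≡-2964 mod 868), so (434,-2964,5061)→(434,-360,75)
−g: flip: (434,-360,75)→(75,360,434)
−g: translate: b→60 (≡360 mod 150), so (75,360,434)→(75,60,14)
−g: flip: (75,60,14)→(14,-60,75)
−g: translate: b→-4 (≡-60 mod 28), so (14,-60,75)→(14,-4,11)
−g: flip: (14,-4,11)→(11,4,14)
−g: reduced (well bottom): (11,4,14) with a≤c, −a<b≤a
flip sign back: reduced form of g is (-11,-4,-14)
reduced forms (-11, -4, -14) vs (-11, -4, -14) ⇒ equivalent

yes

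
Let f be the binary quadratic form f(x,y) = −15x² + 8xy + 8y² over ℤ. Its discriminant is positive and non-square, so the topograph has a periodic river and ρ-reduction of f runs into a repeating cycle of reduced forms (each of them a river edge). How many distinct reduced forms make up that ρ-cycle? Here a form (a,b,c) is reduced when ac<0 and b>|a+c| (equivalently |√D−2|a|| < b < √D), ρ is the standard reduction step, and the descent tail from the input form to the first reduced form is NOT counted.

D = 544, ⌊√D⌋ = 23
river: ρ → (8,8,-15)
river: ρ → (-15,22,1)
river: ρ → (1,22,-15)
river: ρ → (-15,8,8)
ρ-cycle length = 4 (tail of 0 descent steps not counted)

4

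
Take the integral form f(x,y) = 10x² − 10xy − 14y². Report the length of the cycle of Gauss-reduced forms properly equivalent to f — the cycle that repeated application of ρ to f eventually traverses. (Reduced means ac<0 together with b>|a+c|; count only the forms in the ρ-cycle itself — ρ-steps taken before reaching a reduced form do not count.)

D = 660, ⌊√D⌋ = 25
descent: ρ → (-14,10,10)  [lands on river]
river: ρ → (10,10,-14)
river: ρ → (-14,18,6)
river: ρ → (6,18,-14)
ρ-cycle length = 4 (tail of 1 descent step not counted)

4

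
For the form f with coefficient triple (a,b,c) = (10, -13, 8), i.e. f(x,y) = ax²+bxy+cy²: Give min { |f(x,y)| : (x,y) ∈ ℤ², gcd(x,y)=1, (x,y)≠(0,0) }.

translate: b→7 (≡-13 mod 20), so (10,-13,8)→(10,7,5)
flip: (10,7,5)→(5,-7,10)
translate: b→3 (≡-7 mod 10), so (5,-7,10)→(5,3,8)
reduced (well bottom): (5,3,8) with a≤c, −a<b≤a
well minimum = a = 5

5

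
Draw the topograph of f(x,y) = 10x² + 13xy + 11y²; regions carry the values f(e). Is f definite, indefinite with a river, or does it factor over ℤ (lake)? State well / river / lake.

D = b²−4ac = 13² − 4·10·11 = -271
D < 0 ⇒ definite ⇒ every region one sign ⇒ single well

well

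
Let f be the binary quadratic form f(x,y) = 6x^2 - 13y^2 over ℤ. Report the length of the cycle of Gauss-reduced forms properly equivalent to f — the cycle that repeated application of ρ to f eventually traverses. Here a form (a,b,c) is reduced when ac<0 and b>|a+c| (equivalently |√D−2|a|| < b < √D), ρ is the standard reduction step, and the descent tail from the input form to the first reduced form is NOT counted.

D = 312, ⌊√D⌋ = 17
descent: ρ → (-13,0,6)
descent: ρ → (6,12,-7)  [lands on river]
river: ρ → (-7,16,2)
river: ρ → (2,16,-7)
river: ρ → (-7,12,6)
ρ-cycle length = 4 (tail of 2 descent steps not counted)

4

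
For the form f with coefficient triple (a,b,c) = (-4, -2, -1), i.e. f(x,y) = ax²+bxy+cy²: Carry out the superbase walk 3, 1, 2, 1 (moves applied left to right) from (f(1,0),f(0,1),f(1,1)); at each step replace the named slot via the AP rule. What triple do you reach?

start (-4,-1,-7) = (f(1,0),f(0,1),f(1,1))
replace slot 3: 2·((-4)+(-1)) − (-7) = -3 → (-4,-1,-3)
replace slot 1: 2·((-1)+(-3)) − (-4) = -4 → (-4,-1,-3)
replace slot 2: 2·((-4)+(-3)) − (-1) = -13 → (-4,-13,-3)
replace slot 1: 2·((-13)+(-3)) − (-4) = -28 → (-28,-13,-3)

-28,-13,-3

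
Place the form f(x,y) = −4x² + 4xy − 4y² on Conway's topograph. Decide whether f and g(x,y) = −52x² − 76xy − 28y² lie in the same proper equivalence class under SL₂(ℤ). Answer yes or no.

D₁ = -48, D₂ = -48
f is negative-definite; reduce −f:
−f: translate: b→4 (≡-4 mod 8), so (4,-4,4)→(4,4,4)
−f: reduced (well bottom): (4,4,4) with a≤c, −a<b≤a
flip sign back: reduced form of f is (-4,-4,-4)
g is negative-definite; reduce −g:
−g: translate: b→-28 (≡76 mod 104), so (52,76,28)→(52,-28,4)
−g: flip: (52,-28,4)→(4,28,52)
−g: translate: b→4 (≡28 mod 8), so (4,28,52)→(4,4,4)
−g: reduced (well bottom): (4,4,4) with a≤c, −a<b≤a
flip sign back: reduced form of g is (-4,-4,-4)
reduced forms (-4, -4, -4) vs (-4, -4, -4) ⇒ equivalent

yes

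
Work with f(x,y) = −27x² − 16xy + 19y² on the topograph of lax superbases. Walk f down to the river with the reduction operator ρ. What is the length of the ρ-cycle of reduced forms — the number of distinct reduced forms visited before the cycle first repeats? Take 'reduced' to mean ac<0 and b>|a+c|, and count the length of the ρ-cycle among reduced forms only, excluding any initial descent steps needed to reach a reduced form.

D = 2308, ⌊√D⌋ = 48
descent: ρ → (19,16,-27)  [lands on river]
river: ρ → (-27,38,8)
river: ρ → (8,42,-17)
river: ρ → (-17,26,24)
river: ρ → (24,22,-19)
river: ρ → (-19,16,27)
river: ρ → (27,38,-8)
river: ρ → (-8,42,17)
river: ρ → (17,26,-24)
river: ρ → (-24,22,19)
ρ-cycle length = 10 (tail of 1 descent step not counted)

10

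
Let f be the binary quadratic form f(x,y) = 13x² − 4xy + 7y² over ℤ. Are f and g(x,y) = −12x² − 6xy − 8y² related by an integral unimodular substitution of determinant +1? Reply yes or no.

D₁ = -348, D₂ = -348
f: flip: (13,-4,7)→(7,4,13)
f: reduced (well bottom): (7,4,13) with a≤c, −a<b≤a
g is negative-definite; reduce −g:
−g: flip: (12,6,8)→(8,-6,12)
−g: reduced (well bottom): (8,-6,12) with a≤c, −a<b≤a
flip sign back: reduced form of g is (-8,6,-12)
reduced forms (7, 4, 13) vs (-8, 6, -12) ⇒ inequivalent

no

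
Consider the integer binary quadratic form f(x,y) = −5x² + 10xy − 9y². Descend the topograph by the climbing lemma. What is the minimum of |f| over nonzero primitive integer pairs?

translate: b→0 (≡-10 mod 10), so (5,-10,9)→(5,0,4)
flip: (5,0,4)→(4,0,5)
reduced (well bottom): (4,0,5) with a≤c, −a<b≤a
well minimum |f| = |-4| = 4 (negative-definite)

4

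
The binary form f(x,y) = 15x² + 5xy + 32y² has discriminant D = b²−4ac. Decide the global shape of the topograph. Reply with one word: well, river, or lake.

D = b²−4ac = 5² − 4·15·32 = -1895
D < 0 ⇒ definite ⇒ every region one sign ⇒ single well

well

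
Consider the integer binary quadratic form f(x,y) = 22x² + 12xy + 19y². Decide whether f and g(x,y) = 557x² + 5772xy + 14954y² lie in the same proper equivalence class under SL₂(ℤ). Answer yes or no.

D₁ = -1528, D₂ = -1528
f: flip: (22,12,19)→(19,-12,22)
f: reduced (well bottom): (19,-12,22) with a≤c, −a<b≤a
g: translate: b→202 (≡5772 mod 1114), so (557,5772,14954)→(557,202,19)
g: flip: (557,202,19)→(19,-202,557)
g: translate: b→-12 (≡-202 mod 38), so (19,-202,557)→(19,-12,22)
g: reduced (well bottom): (19,-12,22) with a≤c, −a<b≤a
reduced forms (19, -12, 22) vs (19, -12, 22) ⇒ equivalent

yes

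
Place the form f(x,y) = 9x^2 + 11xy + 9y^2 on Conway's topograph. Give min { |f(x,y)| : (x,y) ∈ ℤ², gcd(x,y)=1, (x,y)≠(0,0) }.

translate: b→-7 (≡11 mod 18), so (9,11,9)→(9,-7,7)
flip: (9,-7,7)→(7,7,9)
reduced (well bottom): (7,7,9) with a≤c, −a<b≤a
well minimum = a = 7

7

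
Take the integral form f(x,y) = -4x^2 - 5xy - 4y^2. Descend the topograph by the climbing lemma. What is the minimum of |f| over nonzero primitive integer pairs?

translate: b→-3 (≡5 mod 8), so (4,5,4)→(4,-3,3)
flip: (4,-3,3)→(3,3,4)
reduced (well bottom): (3,3,4) with a≤c, −a<b≤a
well minimum |f| = |-3| = 3 (negative-definite)

3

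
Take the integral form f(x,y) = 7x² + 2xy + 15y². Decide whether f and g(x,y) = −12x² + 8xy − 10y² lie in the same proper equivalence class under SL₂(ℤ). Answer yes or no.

D₁ = -416, D₂ = -416
f: reduced (well bottom): (7,2,15) with a≤c, −a<b≤a
g is negative-definite; reduce −g:
−g: flip: (12,-8,10)→(10,8,12)
−g: reduced (well bottom): (10,8,12) with a≤c, −a<b≤a
flip sign back: reduced form of g is (-10,-8,-12)
reduced forms (7, 2, 15) vs (-10, -8, -12) ⇒ inequivalent

no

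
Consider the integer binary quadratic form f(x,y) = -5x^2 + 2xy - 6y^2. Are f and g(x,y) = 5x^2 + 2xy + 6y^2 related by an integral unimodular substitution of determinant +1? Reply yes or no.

D₁ = -116, D₂ = -116
f is negative-definite; reduce −f:
−f: reduced (well bottom): (5,-2,6) with a≤c, −a<b≤a
flip sign back: reduced form of f is (-5,2,-6)
g: reduced (well bottom): (5,2,6) with a≤c, −a<b≤a
reduced forms (-5, 2, -6) vs (5, 2, 6) ⇒ inequivalent

no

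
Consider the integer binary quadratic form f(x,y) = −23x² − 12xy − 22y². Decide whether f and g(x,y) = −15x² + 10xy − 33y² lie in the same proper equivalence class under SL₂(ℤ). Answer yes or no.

D₁ = -1880, D₂ = -1880
f is negative-definite; reduce −f:
−f: flip: (23,12,22)→(22,-12,23)
−f: reduced (well bottom): (22,-12,23) with a≤c, −a<b≤a
flip sign back: reduced form of f is (-22,12,-23)
g is negative-definite; reduce −g:
−g: reduced (well bottom): (15,-10,33) with a≤c, −a<b≤a
flip sign back: reduced form of g is (-15,10,-33)
reduced forms (-22, 12, -23) vs (-15, 10, -33) ⇒ inequivalent

no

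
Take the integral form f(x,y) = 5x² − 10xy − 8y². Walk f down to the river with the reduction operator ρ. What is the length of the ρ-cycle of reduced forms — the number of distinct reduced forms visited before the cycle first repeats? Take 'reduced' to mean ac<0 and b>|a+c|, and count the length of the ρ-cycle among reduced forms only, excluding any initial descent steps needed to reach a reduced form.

D = 260, ⌊√D⌋ = 16
descent: ρ → (-8,10,5)  [lands on river]
river: ρ → (5,10,-8)
river: ρ → (-8,6,7)
river: ρ → (7,8,-7)
river: ρ → (-7,6,8)
river: ρ → (8,10,-5)
river: ρ → (-5,10,8)
river: ρ → (8,6,-7)
river: ρ → (-7,8,7)
river: ρ → (7,6,-8)
ρ-cycle length = 10 (tail of 1 descent step not counted)

10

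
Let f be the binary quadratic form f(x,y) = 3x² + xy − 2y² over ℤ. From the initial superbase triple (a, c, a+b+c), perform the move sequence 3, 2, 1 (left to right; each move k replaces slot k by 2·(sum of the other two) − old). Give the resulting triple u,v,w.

start (3,-2,2) = (f(1,0),f(0,1),f(1,1))
replace slot 3: 2·(3+(-2)) − 2 = 0 → (3,-2,0)
replace slot 2: 2·(3+0) − (-2) = 8 → (3,8,0)
replace slot 1: 2·(8+0) − 3 = 13 → (13,8,0)

13,8,0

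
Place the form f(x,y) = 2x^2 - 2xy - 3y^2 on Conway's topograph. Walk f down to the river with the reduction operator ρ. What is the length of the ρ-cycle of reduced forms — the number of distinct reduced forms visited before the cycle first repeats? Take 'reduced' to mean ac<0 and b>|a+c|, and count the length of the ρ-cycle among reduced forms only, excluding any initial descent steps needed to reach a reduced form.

D = 28, ⌊√D⌋ = 5
descent: ρ → (-3,2,2)  [lands on river]
river: ρ → (2,2,-3)
river: ρ → (-3,4,1)
river: ρ → (1,4,-3)
ρ-cycle length = 4 (tail of 1 descent step not counted)

4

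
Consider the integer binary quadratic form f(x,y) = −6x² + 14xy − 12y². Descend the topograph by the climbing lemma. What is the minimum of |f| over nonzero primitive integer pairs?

translate: b→-2 (≡-14 mod 12), so (6,-14,12)→(6,-2,4)
flip: (6,-2,4)→(4,2,6)
reduced (well bottom): (4,2,6) with a≤c, −a<b≤a
well minimum |f| = |-4| = 4 (negative-definite)

4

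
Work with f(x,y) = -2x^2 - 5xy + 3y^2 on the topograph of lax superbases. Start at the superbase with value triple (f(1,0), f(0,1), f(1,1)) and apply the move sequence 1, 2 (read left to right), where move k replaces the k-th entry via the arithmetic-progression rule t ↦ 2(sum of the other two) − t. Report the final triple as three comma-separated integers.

start (-2,3,-4) = (f(1,0),f(0,1),f(1,1))
replace slot 1: 2·(3+(-4)) − (-2) = 0 → (0,3,-4)
replace slot 2: 2·(0+(-4)) − 3 = -11 → (0,-11,-4)

0,-11,-4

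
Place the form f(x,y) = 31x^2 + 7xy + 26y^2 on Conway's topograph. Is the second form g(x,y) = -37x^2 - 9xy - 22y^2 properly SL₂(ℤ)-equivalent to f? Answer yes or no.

D₁ = -3175, D₂ = -3175
f: flip: (31,7,26)→(26,-7,31)
f: reduced (well bottom): (26,-7,31) with a≤c, −a<b≤a
g is negative-definite; reduce −g:
−g: flip: (37,9,22)→(22,-9,37)
−g: reduced (well bottom): (22,-9,37) with a≤c, −a<b≤a
flip sign back: reduced form of g is (-22,9,-37)
reduced forms (26, -7, 31) vs (-22, 9, -37) ⇒ inequivalent

no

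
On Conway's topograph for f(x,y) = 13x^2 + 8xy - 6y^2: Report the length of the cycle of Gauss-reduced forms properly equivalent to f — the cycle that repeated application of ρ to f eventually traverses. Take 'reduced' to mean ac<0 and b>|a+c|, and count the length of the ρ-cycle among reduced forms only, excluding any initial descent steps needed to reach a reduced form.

D = 376, ⌊√D⌋ = 19
river: ρ → (-6,16,5)
river: ρ → (5,14,-9)
river: ρ → (-9,4,10)
river: ρ → (10,16,-3)
river: ρ → (-3,14,15)
river: ρ → (15,16,-2)
river: ρ → (-2,16,15)
river: ρ → (15,14,-3)
river: ρ → (-3,16,10)
river: ρ → (10,4,-9)
river: ρ → (-9,14,5)
river: ρ → (5,16,-6)
river: ρ → (-6,8,13)
river: ρ → (13,18,-1)
river: ρ → (-1,18,13)
river: ρ → (13,8,-6)
ρ-cycle length = 16 (tail of 0 descent steps not counted)

16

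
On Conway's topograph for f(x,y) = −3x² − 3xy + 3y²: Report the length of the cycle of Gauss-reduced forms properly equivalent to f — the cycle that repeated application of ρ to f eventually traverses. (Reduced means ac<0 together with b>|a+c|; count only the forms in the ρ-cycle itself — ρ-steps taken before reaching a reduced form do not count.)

D = 45, ⌊√D⌋ = 6
descent: ρ → (3,3,-3)  [lands on river]
river: ρ → (-3,3,3)
ρ-cycle length = 2 (tail of 1 descent step not counted)

2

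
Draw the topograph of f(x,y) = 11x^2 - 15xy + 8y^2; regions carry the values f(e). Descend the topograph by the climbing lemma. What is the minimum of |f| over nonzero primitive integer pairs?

translate: b→7 (≡-15 mod 22), so (11,-15,8)→(11,7,4)
flip: (11,7,4)→(4,-7,11)
translate: b→1 (≡-7 mod 8), so (4,-7,11)→(4,1,8)
reduced (well bottom): (4,1,8) with a≤c, −a<b≤a
well minimum = a = 4

4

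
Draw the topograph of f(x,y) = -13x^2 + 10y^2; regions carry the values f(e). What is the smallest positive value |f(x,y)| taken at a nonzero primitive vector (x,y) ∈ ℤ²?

descent: ρ → (10,20,-3)  [lands on river]
river: ρ → (-3,22,3)
river: ρ → (3,20,-10)
river: ρ → (-10,20,3)
river: ρ → (3,22,-3)
river: ρ → (-3,20,10)
closes: descent 1, river 6
min |a| on river = 3

3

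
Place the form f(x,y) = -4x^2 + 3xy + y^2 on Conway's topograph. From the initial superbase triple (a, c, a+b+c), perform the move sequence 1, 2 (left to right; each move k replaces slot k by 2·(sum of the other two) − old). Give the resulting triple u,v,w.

start (-4,1,0) = (f(1,0),f(0,1),f(1,1))
replace slot 1: 2·(1+0) − (-4) = 6 → (6,1,0)
replace slot 2: 2·(6+0) − 1 = 11 → (6,11,0)

6,11,0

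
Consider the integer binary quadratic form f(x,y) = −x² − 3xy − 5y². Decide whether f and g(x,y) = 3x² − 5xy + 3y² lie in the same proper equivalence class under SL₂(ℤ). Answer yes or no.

D₁ = -11, D₂ = -11
f is negative-definite; reduce −f:
−f: translate: b→1 (≡3 mod 2), so (1,3,5)→(1,1,3)
−f: reduced (well bottom): (1,1,3) with a≤c, −a<b≤a
flip sign back: reduced form of f is (-1,-1,-3)
g: translate: b→1 (≡-5 mod 6), so (3,-5,3)→(3,1,1)
g: flip: (3,1,1)→(1,-1,3)
g: translate: b→1 (≡-1 mod 2), so (1,-1,3)→(1,1,3)
g: reduced (well bottom): (1,1,3) with a≤c, −a<b≤a
reduced forms (-1, -1, -3) vs (1, 1, 3) ⇒ inequivalent

no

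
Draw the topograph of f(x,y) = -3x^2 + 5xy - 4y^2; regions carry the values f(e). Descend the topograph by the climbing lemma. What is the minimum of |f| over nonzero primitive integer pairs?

translate: b→1 (≡-5 mod 6), so (3,-5,4)→(3,1,2)
flip: (3,1,2)→(2,-1,3)
reduced (well bottom): (2,-1,3) with a≤c, −a<b≤a
well minimum |f| = |-2| = 2 (negative-definite)

2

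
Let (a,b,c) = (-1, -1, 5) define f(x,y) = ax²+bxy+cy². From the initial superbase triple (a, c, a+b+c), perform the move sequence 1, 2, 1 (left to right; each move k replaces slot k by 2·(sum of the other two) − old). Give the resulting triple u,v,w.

start (-1,5,3) = (f(1,0),f(0,1),f(1,1))
replace slot 1: 2·(5+3) − (-1) = 17 → (17,5,3)
replace slot 2: 2·(17+3) − 5 = 35 → (17,35,3)
replace slot 1: 2·(35+3) − 17 = 59 → (59,35,3)

59,35,3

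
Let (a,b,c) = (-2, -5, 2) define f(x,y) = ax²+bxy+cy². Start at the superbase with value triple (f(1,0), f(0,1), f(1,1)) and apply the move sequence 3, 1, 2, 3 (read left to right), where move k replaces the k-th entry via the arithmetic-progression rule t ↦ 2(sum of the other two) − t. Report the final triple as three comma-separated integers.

start (-2,2,-5) = (f(1,0),f(0,1),f(1,1))
replace slot 3: 2·((-2)+2) − (-5) = 5 → (-2,2,5)
replace slot 1: 2·(2+5) − (-2) = 16 → (16,2,5)
replace slot 2: 2·(16+5) − 2 = 40 → (16,40,5)
replace slot 3: 2·(16+40) − 5 = 107 → (16,40,107)

16,40,107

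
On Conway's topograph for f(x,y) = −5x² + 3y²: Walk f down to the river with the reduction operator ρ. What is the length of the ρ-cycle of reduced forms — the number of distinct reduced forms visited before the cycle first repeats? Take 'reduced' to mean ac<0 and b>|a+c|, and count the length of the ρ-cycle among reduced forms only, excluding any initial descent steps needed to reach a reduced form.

D = 60, ⌊√D⌋ = 7
descent: ρ → (3,6,-2)  [lands on river]
river: ρ → (-2,6,3)
ρ-cycle length = 2 (tail of 1 descent step not counted)

2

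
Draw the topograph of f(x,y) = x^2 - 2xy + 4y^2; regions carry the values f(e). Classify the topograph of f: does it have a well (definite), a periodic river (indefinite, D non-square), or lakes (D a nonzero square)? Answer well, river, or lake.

D = b²−4ac = (-2)² − 4·1·4 = -12
D < 0 ⇒ definite ⇒ every region one sign ⇒ single well

well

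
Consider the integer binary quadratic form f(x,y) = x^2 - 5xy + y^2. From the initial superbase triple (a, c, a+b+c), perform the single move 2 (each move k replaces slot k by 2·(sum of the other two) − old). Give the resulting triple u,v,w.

start (1,1,-3) = (f(1,0),f(0,1),f(1,1))
replace slot 2: 2·(1+(-3)) − 1 = -5 → (1,-5,-3)

1,-5,-3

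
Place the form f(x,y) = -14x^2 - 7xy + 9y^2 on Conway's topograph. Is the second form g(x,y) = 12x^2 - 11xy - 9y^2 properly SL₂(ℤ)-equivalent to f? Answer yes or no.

D₁ = 553, D₂ = 553
river cycle of f (length 26): (9, 7, -14), (-14, 21, 2), (2, 23, -3), (-3, 19, 16), (16, 13, -6), (-6, 23, 1), (1, 23, -6), (-6, 13, 16), (16, 19, -3), (-3, 23, 2), … (16 more)
river cycle of g (length 26): (-9, 11, 12), (12, 13, -8), (-8, 19, 6), (6, 17, -11), (-11, 5, 12), (12, 19, -4), (-4, 21, 7), (7, 21, -4), (-4, 19, 12), (12, 5, -11), … (16 more)
cycles differ ⇒ inequivalent

no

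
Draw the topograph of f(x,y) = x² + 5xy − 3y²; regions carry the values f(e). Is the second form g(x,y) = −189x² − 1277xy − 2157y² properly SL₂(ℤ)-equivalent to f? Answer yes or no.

D₁ = 37, D₂ = 37
river cycle of f (length 6): (-3, 1, 3), (3, 5, -1), (-1, 5, 3), (3, 1, -3), (-3, 5, 1), (1, 5, -3)
river cycle of g (length 6): (-3, 1, 3), (3, 5, -1), (-1, 5, 3), (3, 1, -3), (-3, 5, 1), (1, 5, -3)
cycles coincide ⇒ equivalent

yes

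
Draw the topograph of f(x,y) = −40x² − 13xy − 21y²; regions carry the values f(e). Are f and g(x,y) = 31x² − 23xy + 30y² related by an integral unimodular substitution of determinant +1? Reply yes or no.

D₁ = -3191, D₂ = -3191
f is negative-definite; reduce −f:
−f: flip: (40,13,21)→(21,-13,40)
−f: reduced (well bottom): (21,-13,40) with a≤c, −a<b≤a
flip sign back: reduced form of f is (-21,13,-40)
g: flip: (31,-23,30)→(30,23,31)
g: reduced (well bottom): (30,23,31) with a≤c, −a<b≤a
reduced forms (-21, 13, -40) vs (30, 23, 31) ⇒ inequivalent

no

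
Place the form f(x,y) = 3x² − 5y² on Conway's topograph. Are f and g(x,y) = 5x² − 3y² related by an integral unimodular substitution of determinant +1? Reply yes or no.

D₁ = 60, D₂ = 60
river cycle of f (length 2): (3, 6, -2), (-2, 6, 3)
river cycle of g (length 2): (-3, 6, 2), (2, 6, -3)
cycles differ ⇒ inequivalent

no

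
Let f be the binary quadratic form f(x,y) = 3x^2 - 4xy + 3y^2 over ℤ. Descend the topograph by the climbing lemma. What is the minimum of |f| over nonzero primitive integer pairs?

translate: b→2 (≡-4 mod 6), so (3,-4,3)→(3,2,2)
flip: (3,2,2)→(2,-2,3)
translate: b→2 (≡-2 mod 4), so (2,-2,3)→(2,2,3)
reduced (well bottom): (2,2,3) with a≤c, −a<b≤a
well minimum = a = 2

2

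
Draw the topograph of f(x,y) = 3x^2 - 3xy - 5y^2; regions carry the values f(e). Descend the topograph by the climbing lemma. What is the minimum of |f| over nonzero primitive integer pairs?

descent: ρ → (-5,3,3)  [lands on river]
river: ρ → (3,3,-5)
river: ρ → (-5,7,1)
river: ρ → (1,7,-5)
closes: descent 1, river 4
min |a| on river = 1

1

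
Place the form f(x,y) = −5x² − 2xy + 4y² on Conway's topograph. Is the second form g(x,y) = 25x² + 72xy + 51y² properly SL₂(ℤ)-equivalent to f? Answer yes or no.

D₁ = 84, D₂ = 84
river cycle of f (length 6): (4, 2, -5), (-5, 8, 1), (1, 8, -5), (-5, 2, 4), (4, 6, -3), (-3, 6, 4)
river cycle of g (length 6): (4, 2, -5), (-5, 8, 1), (1, 8, -5), (-5, 2, 4), (4, 6, -3), (-3, 6, 4)
cycles coincide ⇒ equivalent

yes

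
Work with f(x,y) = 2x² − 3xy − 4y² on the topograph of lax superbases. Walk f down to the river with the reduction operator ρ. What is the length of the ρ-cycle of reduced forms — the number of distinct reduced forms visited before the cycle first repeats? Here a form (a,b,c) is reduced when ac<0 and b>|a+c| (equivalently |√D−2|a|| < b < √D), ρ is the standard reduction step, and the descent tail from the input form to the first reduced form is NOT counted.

D = 41, ⌊√D⌋ = 6
descent: ρ → (-4,3,2)  [lands on river]
river: ρ → (2,5,-2)
river: ρ → (-2,3,4)
river: ρ → (4,5,-1)
river: ρ → (-1,5,4)
river: ρ → (4,3,-2)
river: ρ → (-2,5,2)
river: ρ → (2,3,-4)
river: ρ → (-4,5,1)
river: ρ → (1,5,-4)
ρ-cycle length = 10 (tail of 1 descent step not counted)

10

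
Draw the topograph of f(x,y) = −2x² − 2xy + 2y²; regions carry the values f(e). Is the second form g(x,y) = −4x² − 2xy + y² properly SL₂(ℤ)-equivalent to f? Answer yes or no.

D₁ = 20, D₂ = 20
river cycle of f (length 2): (2, 2, -2), (-2, 2, 2)
river cycle of g (length 2): (1, 4, -1), (-1, 4, 1)
cycles differ ⇒ inequivalent

no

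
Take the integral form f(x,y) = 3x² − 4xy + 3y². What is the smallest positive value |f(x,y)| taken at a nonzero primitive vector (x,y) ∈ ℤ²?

translate: b→2 (≡-4 mod 6), so (3,-4,3)→(3,2,2)
flip: (3,2,2)→(2,-2,3)
translate: b→2 (≡-2 mod 4), so (2,-2,3)→(2,2,3)
reduced (well bottom): (2,2,3) with a≤c, −a<b≤a
well minimum = a = 2

2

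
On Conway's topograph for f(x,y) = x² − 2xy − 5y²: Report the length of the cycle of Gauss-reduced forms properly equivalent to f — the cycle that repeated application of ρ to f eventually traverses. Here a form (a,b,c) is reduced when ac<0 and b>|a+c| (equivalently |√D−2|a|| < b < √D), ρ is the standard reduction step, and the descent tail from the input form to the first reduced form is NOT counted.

D = 24, ⌊√D⌋ = 4
descent: ρ → (-5,2,1)
descent: ρ → (1,4,-2)  [lands on river]
river: ρ → (-2,4,1)
ρ-cycle length = 2 (tail of 2 descent steps not counted)

2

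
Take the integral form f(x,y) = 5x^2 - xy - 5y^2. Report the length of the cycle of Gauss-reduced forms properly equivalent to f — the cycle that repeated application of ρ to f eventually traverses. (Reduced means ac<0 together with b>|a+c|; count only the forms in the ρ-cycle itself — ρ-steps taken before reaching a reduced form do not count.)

D = 101, ⌊√D⌋ = 10
descent: ρ → (-5,1,5)  [lands on river]
river: ρ → (5,9,-1)
river: ρ → (-1,9,5)
river: ρ → (5,1,-5)
river: ρ → (-5,9,1)
river: ρ → (1,9,-5)
ρ-cycle length = 6 (tail of 1 descent step not counted)

6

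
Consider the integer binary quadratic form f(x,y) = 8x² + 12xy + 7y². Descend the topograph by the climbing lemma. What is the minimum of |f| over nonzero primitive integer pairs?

translate: b→-4 (≡12 mod 16), so (8,12,7)→(8,-4,3)
flip: (8,-4,3)→(3,4,8)
translate: b→-2 (≡4 mod 6), so (3,4,8)→(3,-2,7)
reduced (well bottom): (3,-2,7) with a≤c, −a<b≤a
well minimum = a = 3

3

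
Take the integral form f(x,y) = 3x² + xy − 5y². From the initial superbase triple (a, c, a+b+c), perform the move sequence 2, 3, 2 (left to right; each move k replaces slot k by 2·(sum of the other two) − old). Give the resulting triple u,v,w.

start (3,-5,-1) = (f(1,0),f(0,1),f(1,1))
replace slot 2: 2·(3+(-1)) − (-5) = 9 → (3,9,-1)
replace slot 3: 2·(3+9) − (-1) = 25 → (3,9,25)
replace slot 2: 2·(3+25) − 9 = 47 → (3,47,25)

3,47,25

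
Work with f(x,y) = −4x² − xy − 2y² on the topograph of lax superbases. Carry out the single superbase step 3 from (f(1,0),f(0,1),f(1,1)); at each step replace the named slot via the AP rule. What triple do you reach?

start (-4,-2,-7) = (f(1,0),f(0,1),f(1,1))
replace slot 3: 2·((-4)+(-2)) − (-7) = -5 → (-4,-2,-5)

-4,-2,-5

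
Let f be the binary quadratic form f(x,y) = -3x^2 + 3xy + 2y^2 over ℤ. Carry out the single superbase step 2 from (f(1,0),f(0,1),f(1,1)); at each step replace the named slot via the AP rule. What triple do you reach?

start (-3,2,2) = (f(1,0),f(0,1),f(1,1))
replace slot 2: 2·((-3)+2) − 2 = -4 → (-3,-4,2)

-3,-4,2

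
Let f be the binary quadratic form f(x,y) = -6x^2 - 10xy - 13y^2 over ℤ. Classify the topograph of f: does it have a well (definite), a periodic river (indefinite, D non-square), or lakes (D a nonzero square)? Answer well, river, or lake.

D = b²−4ac = (-10)² − 4·(-6)·(-13) = -212
D < 0 ⇒ definite ⇒ every region one sign ⇒ single well

well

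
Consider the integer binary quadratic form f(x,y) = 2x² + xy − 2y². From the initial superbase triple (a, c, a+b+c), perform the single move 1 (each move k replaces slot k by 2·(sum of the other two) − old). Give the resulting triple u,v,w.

start (2,-2,1) = (f(1,0),f(0,1),f(1,1))
replace slot 1: 2·((-2)+1) − 2 = -4 → (-4,-2,1)

-4,-2,1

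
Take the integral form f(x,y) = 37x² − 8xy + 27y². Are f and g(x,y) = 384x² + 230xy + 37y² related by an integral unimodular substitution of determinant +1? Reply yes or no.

D₁ = -3932, D₂ = -3932
f: flip: (37,-8,27)→(27,8,37)
f: reduced (well bottom): (27,8,37) with a≤c, −a<b≤a
g: flip: (384,230,37)→(37,-230,384)
g: translate: b→-8 (≡-230 mod 74), so (37,-230,384)→(37,-8,27)
g: flip: (37,-8,27)→(27,8,37)
g: reduced (well bottom): (27,8,37) with a≤c, −a<b≤a
reduced forms (27, 8, 37) vs (27, 8, 37) ⇒ equivalent

yes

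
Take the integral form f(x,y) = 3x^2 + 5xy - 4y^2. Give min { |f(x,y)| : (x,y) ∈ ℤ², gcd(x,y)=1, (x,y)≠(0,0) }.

river: ρ → (-4,3,4)
river: ρ → (4,5,-3)
river: ρ → (-3,7,2)
river: ρ → (2,5,-6)
river: ρ → (-6,7,1)
river: ρ → (1,7,-6)
river: ρ → (-6,5,2)
river: ρ → (2,7,-3)
river: ρ → (-3,5,4)
river: ρ → (4,3,-4)
river: ρ → (-4,5,3)
river: ρ → (3,7,-2)
river: ρ → (-2,5,6)
river: ρ → (6,7,-1)
river: ρ → (-1,7,6)
river: ρ → (6,5,-2)
river: ρ → (-2,7,3)
river: ρ → (3,5,-4)
closes: descent 0, river 18
min |a| on river = 1

1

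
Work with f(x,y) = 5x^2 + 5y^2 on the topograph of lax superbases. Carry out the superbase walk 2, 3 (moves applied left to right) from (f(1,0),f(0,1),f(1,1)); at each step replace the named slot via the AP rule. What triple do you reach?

start (5,5,10) = (f(1,0),f(0,1),f(1,1))
replace slot 2: 2·(5+10) − 5 = 25 → (5,25,10)
replace slot 3: 2·(5+25) − 10 = 50 → (5,25,50)

5,25,50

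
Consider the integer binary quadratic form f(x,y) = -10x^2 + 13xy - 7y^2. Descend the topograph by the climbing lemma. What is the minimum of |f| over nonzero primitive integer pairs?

translate: b→7 (≡-13 mod 20), so (10,-13,7)→(10,7,4)
flip: (10,7,4)→(4,-7,10)
translate: b→1 (≡-7 mod 8), so (4,-7,10)→(4,1,7)
reduced (well bottom): (4,1,7) with a≤c, −a<b≤a
well minimum |f| = |-4| = 4 (negative-definite)

4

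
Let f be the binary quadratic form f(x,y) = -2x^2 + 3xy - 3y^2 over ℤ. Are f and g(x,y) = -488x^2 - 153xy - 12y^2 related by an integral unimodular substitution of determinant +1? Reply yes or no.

D₁ = -15, D₂ = -15
f is negative-definite; reduce −f:
−f: translate: b→1 (≡-3 mod 4), so (2,-3,3)→(2,1,2)
−f: reduced (well bottom): (2,1,2) with a≤c, −a<b≤a
flip sign back: reduced form of f is (-2,-1,-2)
g is negative-definite; reduce −g:
−g: flip: (488,153,12)→(12,-153,488)
−g: translate: b→-9 (≡-153 mod 24), so (12,-153,488)→(12,-9,2)
−g: flip: (12,-9,2)→(2,9,12)
−g: translate: b→1 (≡9 mod 4), so (2,9,12)→(2,1,2)
−g: reduced (well bottom): (2,1,2) with a≤c, −a<b≤a
flip sign back: reduced form of g is (-2,-1,-2)
reduced forms (-2, -1, -2) vs (-2, -1, -2) ⇒ equivalent

yes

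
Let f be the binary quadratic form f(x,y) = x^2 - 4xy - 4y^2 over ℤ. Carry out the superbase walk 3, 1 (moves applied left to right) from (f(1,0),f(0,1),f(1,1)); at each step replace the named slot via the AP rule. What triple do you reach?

start (1,-4,-7) = (f(1,0),f(0,1),f(1,1))
replace slot 3: 2·(1+(-4)) − (-7) = 1 → (1,-4,1)
replace slot 1: 2·((-4)+1) − 1 = -7 → (-7,-4,1)

-7,-4,1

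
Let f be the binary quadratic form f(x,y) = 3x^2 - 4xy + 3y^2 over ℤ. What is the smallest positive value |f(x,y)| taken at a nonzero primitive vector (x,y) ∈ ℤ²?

translate: b→2 (≡-4 mod 6), so (3,-4,3)→(3,2,2)
flip: (3,2,2)→(2,-2,3)
translate: b→2 (≡-2 mod 4), so (2,-2,3)→(2,2,3)
reduced (well bottom): (2,2,3) with a≤c, −a<b≤a
well minimum = a = 2

2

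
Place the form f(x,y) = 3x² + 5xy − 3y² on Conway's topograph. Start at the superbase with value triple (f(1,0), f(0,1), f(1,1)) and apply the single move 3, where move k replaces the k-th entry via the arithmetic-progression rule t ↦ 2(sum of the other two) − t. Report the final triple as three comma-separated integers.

start (3,-3,5) = (f(1,0),f(0,1),f(1,1))
replace slot 3: 2·(3+(-3)) − 5 = -5 → (3,-3,-5)

3,-3,-5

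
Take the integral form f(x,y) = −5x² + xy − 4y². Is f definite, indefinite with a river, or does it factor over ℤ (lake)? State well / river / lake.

D = b²−4ac = 1² − 4·(-5)·(-4) = -79
D < 0 ⇒ definite ⇒ every region one sign ⇒ single well

well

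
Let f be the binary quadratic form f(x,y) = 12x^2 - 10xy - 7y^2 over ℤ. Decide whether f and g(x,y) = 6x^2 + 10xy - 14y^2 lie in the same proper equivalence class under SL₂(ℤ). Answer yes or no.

D₁ = 436, D₂ = 436
river cycle of f (length 30): (-7, 10, 12), (12, 14, -5), (-5, 16, 9), (9, 20, -1), (-1, 20, 9), (9, 16, -5), (-5, 14, 12), (12, 10, -7), (-7, 18, 4), (4, 14, -15), … (20 more)
river cycle of g (length 14): (-14, 18, 2), (2, 18, -14), (-14, 10, 6), (6, 14, -10), (-10, 6, 10), (10, 14, -6), (-6, 10, 14), (14, 18, -2), (-2, 18, 14), (14, 10, -6), … (4 more)
cycles differ ⇒ inequivalent

no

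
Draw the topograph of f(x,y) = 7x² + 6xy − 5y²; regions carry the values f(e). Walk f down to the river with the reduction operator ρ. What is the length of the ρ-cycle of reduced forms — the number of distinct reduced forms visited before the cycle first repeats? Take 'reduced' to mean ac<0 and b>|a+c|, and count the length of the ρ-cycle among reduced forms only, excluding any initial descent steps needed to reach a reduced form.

D = 176, ⌊√D⌋ = 13
river: ρ → (-5,4,8)
river: ρ → (8,12,-1)
river: ρ → (-1,12,8)
river: ρ → (8,4,-5)
river: ρ → (-5,6,7)
river: ρ → (7,8,-4)
river: ρ → (-4,8,7)
river: ρ → (7,6,-5)
ρ-cycle length = 8 (tail of 0 descent steps not counted)

8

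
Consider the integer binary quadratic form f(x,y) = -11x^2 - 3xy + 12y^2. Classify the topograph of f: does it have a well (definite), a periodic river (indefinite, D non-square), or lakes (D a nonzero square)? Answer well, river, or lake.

D = b²−4ac = (-3)² − 4·(-11)·12 = 537
D > 0 non-square ⇒ indefinite ⇒ periodic river

river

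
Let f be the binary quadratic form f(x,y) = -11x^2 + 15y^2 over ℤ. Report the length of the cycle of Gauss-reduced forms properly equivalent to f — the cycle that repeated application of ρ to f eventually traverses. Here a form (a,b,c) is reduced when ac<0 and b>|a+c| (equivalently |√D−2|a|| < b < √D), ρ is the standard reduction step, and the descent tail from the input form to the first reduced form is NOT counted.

D = 660, ⌊√D⌋ = 25
descent: ρ → (15,0,-11)
descent: ρ → (-11,22,4)  [lands on river]
river: ρ → (4,18,-21)
river: ρ → (-21,24,1)
river: ρ → (1,24,-21)
river: ρ → (-21,18,4)
river: ρ → (4,22,-11)
ρ-cycle length = 6 (tail of 2 descent steps not counted)

6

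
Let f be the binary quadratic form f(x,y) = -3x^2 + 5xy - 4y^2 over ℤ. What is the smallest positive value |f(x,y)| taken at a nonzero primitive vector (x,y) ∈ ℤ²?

translate: b→1 (≡-5 mod 6), so (3,-5,4)→(3,1,2)
flip: (3,1,2)→(2,-1,3)
reduced (well bottom): (2,-1,3) with a≤c, −a<b≤a
well minimum |f| = |-2| = 2 (negative-definite)

2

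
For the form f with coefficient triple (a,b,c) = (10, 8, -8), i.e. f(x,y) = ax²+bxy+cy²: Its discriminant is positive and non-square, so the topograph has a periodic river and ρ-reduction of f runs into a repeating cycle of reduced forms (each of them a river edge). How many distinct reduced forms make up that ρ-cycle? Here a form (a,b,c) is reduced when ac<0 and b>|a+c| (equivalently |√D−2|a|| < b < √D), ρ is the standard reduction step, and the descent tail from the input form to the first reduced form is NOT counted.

D = 384, ⌊√D⌋ = 19
river: ρ → (-8,8,10)
river: ρ → (10,12,-6)
river: ρ → (-6,12,10)
river: ρ → (10,8,-8)
ρ-cycle length = 4 (tail of 0 descent steps not counted)

4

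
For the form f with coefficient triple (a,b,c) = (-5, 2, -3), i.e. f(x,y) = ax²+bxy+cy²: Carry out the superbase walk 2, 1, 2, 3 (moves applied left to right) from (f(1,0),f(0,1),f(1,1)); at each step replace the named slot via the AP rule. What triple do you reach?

start (-5,-3,-6) = (f(1,0),f(0,1),f(1,1))
replace slot 2: 2·((-5)+(-6)) − (-3) = -19 → (-5,-19,-6)
replace slot 1: 2·((-19)+(-6)) − (-5) = -45 → (-45,-19,-6)
replace slot 2: 2·((-45)+(-6)) − (-19) = -83 → (-45,-83,-6)
replace slot 3: 2·((-45)+(-83)) − (-6) = -250 → (-45,-83,-250)

-45,-83,-250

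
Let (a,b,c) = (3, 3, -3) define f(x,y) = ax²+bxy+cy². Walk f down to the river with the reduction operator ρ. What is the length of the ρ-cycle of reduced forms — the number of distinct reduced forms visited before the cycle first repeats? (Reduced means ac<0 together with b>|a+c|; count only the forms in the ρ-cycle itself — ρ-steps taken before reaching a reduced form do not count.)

D = 45, ⌊√D⌋ = 6
river: ρ → (-3,3,3)
river: ρ → (3,3,-3)
ρ-cycle length = 2 (tail of 0 descent steps not counted)

2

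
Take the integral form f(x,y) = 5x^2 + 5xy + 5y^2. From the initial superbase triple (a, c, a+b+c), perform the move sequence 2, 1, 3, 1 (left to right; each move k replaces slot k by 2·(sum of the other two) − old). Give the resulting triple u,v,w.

start (5,5,15) = (f(1,0),f(0,1),f(1,1))
replace slot 2: 2·(5+15) − 5 = 35 → (5,35,15)
replace slot 1: 2·(35+15) − 5 = 95 → (95,35,15)
replace slot 3: 2·(95+35) − 15 = 245 → (95,35,245)
replace slot 1: 2·(35+245) − 95 = 465 → (465,35,245)

465,35,245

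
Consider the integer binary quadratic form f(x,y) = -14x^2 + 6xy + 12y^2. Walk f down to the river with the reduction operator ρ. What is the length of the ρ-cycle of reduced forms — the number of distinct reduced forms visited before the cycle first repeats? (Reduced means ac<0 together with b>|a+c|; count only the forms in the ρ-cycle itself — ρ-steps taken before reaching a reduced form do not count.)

D = 708, ⌊√D⌋ = 26
river: ρ → (12,18,-8)
river: ρ → (-8,14,16)
river: ρ → (16,18,-6)
river: ρ → (-6,18,16)
river: ρ → (16,14,-8)
river: ρ → (-8,18,12)
river: ρ → (12,6,-14)
river: ρ → (-14,22,4)
river: ρ → (4,26,-2)
river: ρ → (-2,26,4)
river: ρ → (4,22,-14)
river: ρ → (-14,6,12)
ρ-cycle length = 12 (tail of 0 descent steps not counted)

12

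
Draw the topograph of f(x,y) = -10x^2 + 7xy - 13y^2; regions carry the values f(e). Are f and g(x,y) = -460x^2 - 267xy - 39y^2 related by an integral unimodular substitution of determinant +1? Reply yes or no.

D₁ = -471, D₂ = -471
f is negative-definite; reduce −f:
−f: reduced (well bottom): (10,-7,13) with a≤c, −a<b≤a
flip sign back: reduced form of f is (-10,7,-13)
g is negative-definite; reduce −g:
−g: flip: (460,267,39)→(39,-267,460)
−g: translate: b→-33 (≡-267 mod 78), so (39,-267,460)→(39,-33,10)
−g: flip: (39,-33,10)→(10,33,39)
−g: translate: b→-7 (≡33 mod 20), so (10,33,39)→(10,-7,13)
−g: reduced (well bottom): (10,-7,13) with a≤c, −a<b≤a
flip sign back: reduced form of g is (-10,7,-13)
reduced forms (-10, 7, -13) vs (-10, 7, -13) ⇒ equivalent

yes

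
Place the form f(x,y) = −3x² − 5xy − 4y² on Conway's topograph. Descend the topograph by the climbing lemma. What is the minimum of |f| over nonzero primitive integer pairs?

translate: b→-1 (≡5 mod 6), so (3,5,4)→(3,-1,2)
flip: (3,-1,2)→(2,1,3)
reduced (well bottom): (2,1,3) with a≤c, −a<b≤a
well minimum |f| = |-2| = 2 (negative-definite)

2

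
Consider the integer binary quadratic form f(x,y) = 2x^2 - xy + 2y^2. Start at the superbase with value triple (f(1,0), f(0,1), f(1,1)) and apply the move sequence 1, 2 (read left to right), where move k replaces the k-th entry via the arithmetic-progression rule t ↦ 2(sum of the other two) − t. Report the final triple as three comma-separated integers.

start (2,2,3) = (f(1,0),f(0,1),f(1,1))
replace slot 1: 2·(2+3) − 2 = 8 → (8,2,3)
replace slot 2: 2·(8+3) − 2 = 20 → (8,20,3)

8,20,3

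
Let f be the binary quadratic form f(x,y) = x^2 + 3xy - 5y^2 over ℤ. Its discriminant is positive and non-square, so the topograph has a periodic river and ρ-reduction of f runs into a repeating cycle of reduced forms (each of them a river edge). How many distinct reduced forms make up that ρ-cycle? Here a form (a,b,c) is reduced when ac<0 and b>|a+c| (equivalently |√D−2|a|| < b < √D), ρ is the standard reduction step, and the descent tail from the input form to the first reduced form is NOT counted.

D = 29, ⌊√D⌋ = 5
descent: ρ → (-5,-3,1)
descent: ρ → (1,5,-1)  [lands on river]
river: ρ → (-1,5,1)
ρ-cycle length = 2 (tail of 2 descent steps not counted)

2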